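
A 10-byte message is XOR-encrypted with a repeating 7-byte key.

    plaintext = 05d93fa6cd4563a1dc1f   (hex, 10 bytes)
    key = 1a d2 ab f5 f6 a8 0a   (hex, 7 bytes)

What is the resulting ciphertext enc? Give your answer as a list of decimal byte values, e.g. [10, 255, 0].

The 7-byte key repeats, so the effective keystream is 1a d2 ab f5 f6 a8 0a 1a d2 ab.
byte 0:   5 ⊕  26 =  31
byte 1: 217 ⊕ 210 =  11
byte 2:  63 ⊕ 171 = 148
byte 3: 166 ⊕ 245 =  83
byte 4: 205 ⊕ 246 =  59
byte 5:  69 ⊕ 168 = 237
byte 6:  99 ⊕  10 = 105
byte 7: 161 ⊕  26 = 187
byte 8: 220 ⊕ 210 =  14
byte 9:  31 ⊕ 171 = 180

[31, 11, 148, 83, 59, 237, 105, 187, 14, 180]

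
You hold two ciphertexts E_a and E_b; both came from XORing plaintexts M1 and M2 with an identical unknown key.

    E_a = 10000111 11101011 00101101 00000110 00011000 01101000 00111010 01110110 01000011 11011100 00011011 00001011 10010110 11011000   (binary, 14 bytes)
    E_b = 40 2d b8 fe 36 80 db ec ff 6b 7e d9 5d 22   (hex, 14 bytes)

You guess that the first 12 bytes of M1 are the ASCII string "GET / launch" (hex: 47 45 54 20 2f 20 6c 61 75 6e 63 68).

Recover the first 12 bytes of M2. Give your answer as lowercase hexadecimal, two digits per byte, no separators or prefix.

8083c1d801c88dfbc9d906ba

First, E_a ⊕ E_b = (M1 ⊕ K) ⊕ (M2 ⊕ K) = M1 ⊕ M2, so the key drops out. Then M2 = (M1 ⊕ M2) ⊕ M1 over the first 12 bytes.
byte 0: (87 XOR 40) XOR 47 = c7 XOR 47 = 80
byte 1: (eb XOR 2d) XOR 45 = c6 XOR 45 = 83
byte 2: (2d XOR b8) XOR 54 = 95 XOR 54 = c1
byte 3: (06 XOR fe) XOR 20 = f8 XOR 20 = d8
byte 4: (18 XOR 36) XOR 2f = 2e XOR 2f = 01
byte 5: (68 XOR 80) XOR 20 = e8 XOR 20 = c8
byte 6: (3a XOR db) XOR 6c = e1 XOR 6c = 8d
byte 7: (76 XOR ec) XOR 61 = 9a XOR 61 = fb
byte 8: (43 XOR ff) XOR 75 = bc XOR 75 = c9
byte 9: (dc XOR 6b) XOR 6e = b7 XOR 6e = d9
byte 10: (1b XOR 7e) XOR 63 = 65 XOR 63 = 06
byte 11: (0b XOR d9) XOR 68 = d2 XOR 68 = ba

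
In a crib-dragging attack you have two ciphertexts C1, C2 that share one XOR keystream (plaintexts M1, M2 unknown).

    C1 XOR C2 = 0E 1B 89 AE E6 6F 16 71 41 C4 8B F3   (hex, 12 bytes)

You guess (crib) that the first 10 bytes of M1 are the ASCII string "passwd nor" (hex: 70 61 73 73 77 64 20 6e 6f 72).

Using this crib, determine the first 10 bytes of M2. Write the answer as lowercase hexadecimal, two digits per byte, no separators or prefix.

Since C1 ⊕ C2 = M1 ⊕ M2, XORing with the guessed M1 bytes yields the corresponding M2 bytes: M2 = (C1 ⊕ C2) ⊕ M1.
byte 0: 0e ⊕ 70 = 7e
byte 1: 1b ⊕ 61 = 7a
byte 2: 89 ⊕ 73 = fa
byte 3: ae ⊕ 73 = dd
byte 4: e6 ⊕ 77 = 91
byte 5: 6f ⊕ 64 = 0b
byte 6: 16 ⊕ 20 = 36
byte 7: 71 ⊕ 6e = 1f
byte 8: 41 ⊕ 6f = 2e
byte 9: c4 ⊕ 72 = b6

7e7afadd910b361f2eb6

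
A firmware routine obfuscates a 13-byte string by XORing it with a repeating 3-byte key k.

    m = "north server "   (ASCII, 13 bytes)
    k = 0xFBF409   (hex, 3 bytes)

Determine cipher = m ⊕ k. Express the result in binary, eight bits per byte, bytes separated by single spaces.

10010101 10011011 01111011 10001111 10011100 00101001 10001000 10010001 01111011 10001101 10010001 01111011 11011011

The 3-byte key repeats, so the effective keystream is fb f4 09 fb f4 09 fb f4 09 fb f4 09 fb.
byte 0: 6e xor fb = 95
byte 1: 6f xor f4 = 9b
byte 2: 72 xor 09 = 7b
byte 3: 74 xor fb = 8f
byte 4: 68 xor f4 = 9c
byte 5: 20 xor 09 = 29
byte 6: 73 xor fb = 88
byte 7: 65 xor f4 = 91
byte 8: 72 xor 09 = 7b
byte 9: 76 xor fb = 8d
byte 10: 65 xor f4 = 91
byte 11: 72 xor 09 = 7b
byte 12: 20 xor fb = db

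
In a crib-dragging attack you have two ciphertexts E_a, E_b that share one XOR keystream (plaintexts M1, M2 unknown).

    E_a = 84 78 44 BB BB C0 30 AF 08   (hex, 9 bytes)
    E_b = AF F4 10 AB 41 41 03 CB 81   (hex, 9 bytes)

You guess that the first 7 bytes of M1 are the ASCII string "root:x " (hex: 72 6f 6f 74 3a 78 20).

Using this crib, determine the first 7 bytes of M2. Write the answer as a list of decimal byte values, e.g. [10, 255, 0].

[89, 227, 59, 100, 192, 249, 19]

First, E_a ⊕ E_b = (M1 ⊕ K) ⊕ (M2 ⊕ K) = M1 ⊕ M2, so the key drops out. Then M2 = (M1 ⊕ M2) ⊕ M1 over the first 7 bytes.
byte 0: (84 xor af) xor 72 = 2b xor 72 = 59
byte 1: (78 xor f4) xor 6f = 8c xor 6f = e3
byte 2: (44 xor 10) xor 6f = 54 xor 6f = 3b
byte 3: (bb xor ab) xor 74 = 10 xor 74 = 64
byte 4: (bb xor 41) xor 3a = fa xor 3a = c0
byte 5: (c0 xor 41) xor 78 = 81 xor 78 = f9
byte 6: (30 xor 03) xor 20 = 33 xor 20 = 13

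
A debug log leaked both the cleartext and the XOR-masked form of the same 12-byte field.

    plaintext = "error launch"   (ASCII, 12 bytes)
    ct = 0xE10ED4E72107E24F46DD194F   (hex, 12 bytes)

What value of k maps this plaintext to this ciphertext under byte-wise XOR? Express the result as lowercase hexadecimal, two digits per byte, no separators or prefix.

Since ct = plaintext ⊕ k, XORing both sides with plaintext gives k = plaintext ⊕ ct.
byte 0: 65 xor e1 = 84
byte 1: 72 xor 0e = 7c
byte 2: 72 xor d4 = a6
byte 3: 6f xor e7 = 88
byte 4: 72 xor 21 = 53
byte 5: 20 xor 07 = 27
byte 6: 6c xor e2 = 8e
byte 7: 61 xor 4f = 2e
byte 8: 75 xor 46 = 33
byte 9: 6e xor dd = b3
byte 10: 63 xor 19 = 7a
byte 11: 68 xor 4f = 27

847ca68853278e2e33b37a27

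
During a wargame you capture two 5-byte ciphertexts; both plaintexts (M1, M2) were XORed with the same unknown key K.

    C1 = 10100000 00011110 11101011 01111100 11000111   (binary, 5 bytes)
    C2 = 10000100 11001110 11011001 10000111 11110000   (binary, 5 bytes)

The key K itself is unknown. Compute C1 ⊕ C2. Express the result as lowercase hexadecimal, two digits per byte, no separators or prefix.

C1 ⊕ C2 = (M1 ⊕ K) ⊕ (M2 ⊕ K) = M1 ⊕ M2 — the shared key cancels under XOR.
byte 0: 10100000 ^ 10000100 = 00100100
byte 1: 00011110 ^ 11001110 = 11010000
byte 2: 11101011 ^ 11011001 = 00110010
byte 3: 01111100 ^ 10000111 = 11111011
byte 4: 11000111 ^ 11110000 = 00110111

24d032fb37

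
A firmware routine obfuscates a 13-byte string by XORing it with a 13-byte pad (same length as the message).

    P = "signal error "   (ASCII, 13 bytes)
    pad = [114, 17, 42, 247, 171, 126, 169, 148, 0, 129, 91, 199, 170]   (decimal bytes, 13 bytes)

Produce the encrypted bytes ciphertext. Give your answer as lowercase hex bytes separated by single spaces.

73 XOR 72 = 01
69 XOR 11 = 78
67 XOR 2a = 4d
6e XOR f7 = 99
61 XOR ab = ca
6c XOR 7e = 12
20 XOR a9 = 89
65 XOR 94 = f1
72 XOR 00 = 72
72 XOR 81 = f3
6f XOR 5b = 34
72 XOR c7 = b5
20 XOR aa = 8a

01 78 4d 99 ca 12 89 f1 72 f3 34 b5 8a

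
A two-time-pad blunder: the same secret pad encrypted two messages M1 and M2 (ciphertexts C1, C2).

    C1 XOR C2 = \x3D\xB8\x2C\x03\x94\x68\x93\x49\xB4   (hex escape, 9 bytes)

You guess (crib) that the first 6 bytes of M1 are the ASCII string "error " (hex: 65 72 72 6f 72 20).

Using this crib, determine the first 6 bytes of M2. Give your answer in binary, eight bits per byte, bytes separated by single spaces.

01011000 11001010 01011110 01101100 11100110 01001000

Since C1 ⊕ C2 = M1 ⊕ M2, XORing with the guessed M1 bytes yields the corresponding M2 bytes: M2 = (C1 ⊕ C2) ⊕ M1.
byte 0: 3d xor 65 = 58
byte 1: b8 xor 72 = ca
byte 2: 2c xor 72 = 5e
byte 3: 03 xor 6f = 6c
byte 4: 94 xor 72 = e6
byte 5: 68 xor 20 = 48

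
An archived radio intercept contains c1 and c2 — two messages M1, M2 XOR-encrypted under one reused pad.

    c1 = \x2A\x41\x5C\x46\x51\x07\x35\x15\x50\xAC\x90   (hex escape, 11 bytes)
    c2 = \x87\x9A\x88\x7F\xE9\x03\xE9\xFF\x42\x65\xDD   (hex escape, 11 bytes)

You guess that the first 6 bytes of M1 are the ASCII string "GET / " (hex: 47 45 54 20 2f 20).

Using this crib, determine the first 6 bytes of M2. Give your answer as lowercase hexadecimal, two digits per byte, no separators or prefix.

First, c1 ⊕ c2 = (M1 ⊕ K) ⊕ (M2 ⊕ K) = M1 ⊕ M2, so the key drops out. Then M2 = (M1 ⊕ M2) ⊕ M1 over the first 6 bytes.
byte 0: (2a xor 87) xor 47 = ad xor 47 = ea
byte 1: (41 xor 9a) xor 45 = db xor 45 = 9e
byte 2: (5c xor 88) xor 54 = d4 xor 54 = 80
byte 3: (46 xor 7f) xor 20 = 39 xor 20 = 19
byte 4: (51 xor e9) xor 2f = b8 xor 2f = 97
byte 5: (07 xor 03) xor 20 = 04 xor 20 = 24

ea9e80199724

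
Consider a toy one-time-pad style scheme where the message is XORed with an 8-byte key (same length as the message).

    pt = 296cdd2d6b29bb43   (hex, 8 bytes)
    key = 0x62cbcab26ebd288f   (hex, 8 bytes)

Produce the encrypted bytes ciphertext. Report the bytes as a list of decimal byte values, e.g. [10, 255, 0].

[75, 167, 23, 159, 5, 148, 147, 204]

 41 XOR  98 =  75
108 XOR 203 = 167
221 XOR 202 =  23
 45 XOR 178 = 159
107 XOR 110 =   5
 41 XOR 189 = 148
187 XOR  40 = 147
 67 XOR 143 = 204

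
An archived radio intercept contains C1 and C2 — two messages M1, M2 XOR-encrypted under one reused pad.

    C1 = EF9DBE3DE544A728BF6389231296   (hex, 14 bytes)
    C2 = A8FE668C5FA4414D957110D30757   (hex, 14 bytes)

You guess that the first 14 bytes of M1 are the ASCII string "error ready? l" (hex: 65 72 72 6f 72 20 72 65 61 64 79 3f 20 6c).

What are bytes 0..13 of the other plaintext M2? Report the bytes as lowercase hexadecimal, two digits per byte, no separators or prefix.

2211aadec8c094004b76e0cf35ad

First, C1 ⊕ C2 = (M1 ⊕ K) ⊕ (M2 ⊕ K) = M1 ⊕ M2, so the key drops out. Then M2 = (M1 ⊕ M2) ⊕ M1 over the first 14 bytes.
byte 0: (ef XOR a8) XOR 65 = 47 XOR 65 = 22
byte 1: (9d XOR fe) XOR 72 = 63 XOR 72 = 11
byte 2: (be XOR 66) XOR 72 = d8 XOR 72 = aa
byte 3: (3d XOR 8c) XOR 6f = b1 XOR 6f = de
byte 4: (e5 XOR 5f) XOR 72 = ba XOR 72 = c8
byte 5: (44 XOR a4) XOR 20 = e0 XOR 20 = c0
byte 6: (a7 XOR 41) XOR 72 = e6 XOR 72 = 94
byte 7: (28 XOR 4d) XOR 65 = 65 XOR 65 = 00
byte 8: (bf XOR 95) XOR 61 = 2a XOR 61 = 4b
byte 9: (63 XOR 71) XOR 64 = 12 XOR 64 = 76
byte 10: (89 XOR 10) XOR 79 = 99 XOR 79 = e0
byte 11: (23 XOR d3) XOR 3f = f0 XOR 3f = cf
byte 12: (12 XOR 07) XOR 20 = 15 XOR 20 = 35
byte 13: (96 XOR 57) XOR 6c = c1 XOR 6c = ad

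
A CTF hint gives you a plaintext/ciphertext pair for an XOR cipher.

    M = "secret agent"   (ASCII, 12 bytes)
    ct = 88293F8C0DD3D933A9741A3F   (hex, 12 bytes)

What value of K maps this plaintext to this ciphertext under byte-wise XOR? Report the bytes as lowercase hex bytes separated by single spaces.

Since ct = M ⊕ K, XORing both sides with M gives K = M ⊕ ct.
byte 0: 01110011 ⊕ 10001000 = 11111011
byte 1: 01100101 ⊕ 00101001 = 01001100
byte 2: 01100011 ⊕ 00111111 = 01011100
byte 3: 01110010 ⊕ 10001100 = 11111110
byte 4: 01100101 ⊕ 00001101 = 01101000
byte 5: 01110100 ⊕ 11010011 = 10100111
byte 6: 00100000 ⊕ 11011001 = 11111001
byte 7: 01100001 ⊕ 00110011 = 01010010
byte 8: 01100111 ⊕ 10101001 = 11001110
byte 9: 01100101 ⊕ 01110100 = 00010001
byte 10: 01101110 ⊕ 00011010 = 01110100
byte 11: 01110100 ⊕ 00111111 = 01001011

fb 4c 5c fe 68 a7 f9 52 ce 11 74 4b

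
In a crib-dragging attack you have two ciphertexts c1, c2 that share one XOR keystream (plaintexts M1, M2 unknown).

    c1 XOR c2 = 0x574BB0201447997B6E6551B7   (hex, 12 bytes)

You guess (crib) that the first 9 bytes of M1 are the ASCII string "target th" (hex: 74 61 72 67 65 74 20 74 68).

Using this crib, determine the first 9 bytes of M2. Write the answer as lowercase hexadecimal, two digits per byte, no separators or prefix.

Since c1 ⊕ c2 = M1 ⊕ M2, XORing with the guessed M1 bytes yields the corresponding M2 bytes: M2 = (c1 ⊕ c2) ⊕ M1.
 87 XOR 116 =  35
 75 XOR  97 =  42
176 XOR 114 = 194
 32 XOR 103 =  71
 20 XOR 101 = 113
 71 XOR 116 =  51
153 XOR  32 = 185
123 XOR 116 =  15
110 XOR 104 =   6

232ac2477133b90f06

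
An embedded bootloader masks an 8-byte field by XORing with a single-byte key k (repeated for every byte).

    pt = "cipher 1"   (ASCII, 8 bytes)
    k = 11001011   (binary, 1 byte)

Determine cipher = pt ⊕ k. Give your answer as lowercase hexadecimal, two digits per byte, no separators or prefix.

a8a2bba3aeb9ebfa

The 1-byte key repeats, so the effective keystream is cb cb cb cb cb cb cb cb.
byte 0: 63 XOR cb = a8
byte 1: 69 XOR cb = a2
byte 2: 70 XOR cb = bb
byte 3: 68 XOR cb = a3
byte 4: 65 XOR cb = ae
byte 5: 72 XOR cb = b9
byte 6: 20 XOR cb = eb
byte 7: 31 XOR cb = fa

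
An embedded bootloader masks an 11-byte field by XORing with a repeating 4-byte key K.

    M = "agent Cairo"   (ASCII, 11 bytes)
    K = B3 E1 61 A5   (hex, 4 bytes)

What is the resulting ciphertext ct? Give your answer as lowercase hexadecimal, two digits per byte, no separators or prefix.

d28604cbc7c122c4da930e

The 4-byte key repeats, so the effective keystream is b3 e1 61 a5 b3 e1 61 a5 b3 e1 61.
byte 0: 01100001 xor 10110011 = 11010010
byte 1: 01100111 xor 11100001 = 10000110
byte 2: 01100101 xor 01100001 = 00000100
byte 3: 01101110 xor 10100101 = 11001011
byte 4: 01110100 xor 10110011 = 11000111
byte 5: 00100000 xor 11100001 = 11000001
byte 6: 01000011 xor 01100001 = 00100010
byte 7: 01100001 xor 10100101 = 11000100
byte 8: 01101001 xor 10110011 = 11011010
byte 9: 01110010 xor 11100001 = 10010011
byte 10: 01101111 xor 01100001 = 00001110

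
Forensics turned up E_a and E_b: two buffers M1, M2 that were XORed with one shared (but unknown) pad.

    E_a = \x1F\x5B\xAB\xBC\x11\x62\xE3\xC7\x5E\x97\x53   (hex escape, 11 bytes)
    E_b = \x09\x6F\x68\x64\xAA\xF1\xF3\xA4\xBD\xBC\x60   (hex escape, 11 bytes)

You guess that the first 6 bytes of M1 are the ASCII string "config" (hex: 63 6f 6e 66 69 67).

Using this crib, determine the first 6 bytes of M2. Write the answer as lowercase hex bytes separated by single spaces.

75 5b ad be d2 f4

First, E_a ⊕ E_b = (M1 ⊕ K) ⊕ (M2 ⊕ K) = M1 ⊕ M2, so the key drops out. Then M2 = (M1 ⊕ M2) ⊕ M1 over the first 6 bytes.
byte 0: (1f XOR 09) XOR 63 = 16 XOR 63 = 75
byte 1: (5b XOR 6f) XOR 6f = 34 XOR 6f = 5b
byte 2: (ab XOR 68) XOR 6e = c3 XOR 6e = ad
byte 3: (bc XOR 64) XOR 66 = d8 XOR 66 = be
byte 4: (11 XOR aa) XOR 69 = bb XOR 69 = d2
byte 5: (62 XOR f1) XOR 67 = 93 XOR 67 = f4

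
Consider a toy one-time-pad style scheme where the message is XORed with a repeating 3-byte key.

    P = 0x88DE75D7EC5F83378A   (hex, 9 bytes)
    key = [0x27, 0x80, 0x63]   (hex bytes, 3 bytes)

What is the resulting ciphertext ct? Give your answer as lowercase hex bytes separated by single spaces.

af 5e 16 f0 6c 3c a4 b7 e9

The 3-byte key repeats, so the effective keystream is 27 80 63 27 80 63 27 80 63.
byte 0: 88 XOR 27 = af
byte 1: de XOR 80 = 5e
byte 2: 75 XOR 63 = 16
byte 3: d7 XOR 27 = f0
byte 4: ec XOR 80 = 6c
byte 5: 5f XOR 63 = 3c
byte 6: 83 XOR 27 = a4
byte 7: 37 XOR 80 = b7
byte 8: 8a XOR 63 = e9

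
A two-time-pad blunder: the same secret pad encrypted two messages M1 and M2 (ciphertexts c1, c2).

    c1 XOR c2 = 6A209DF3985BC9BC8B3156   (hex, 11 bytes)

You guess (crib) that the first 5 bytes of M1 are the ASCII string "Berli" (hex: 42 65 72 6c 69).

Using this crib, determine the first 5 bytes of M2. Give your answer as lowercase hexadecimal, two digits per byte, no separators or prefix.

Since c1 ⊕ c2 = M1 ⊕ M2, XORing with the guessed M1 bytes yields the corresponding M2 bytes: M2 = (c1 ⊕ c2) ⊕ M1.
6a XOR 42 = 28
20 XOR 65 = 45
9d XOR 72 = ef
f3 XOR 6c = 9f
98 XOR 69 = f1

2845ef9ff1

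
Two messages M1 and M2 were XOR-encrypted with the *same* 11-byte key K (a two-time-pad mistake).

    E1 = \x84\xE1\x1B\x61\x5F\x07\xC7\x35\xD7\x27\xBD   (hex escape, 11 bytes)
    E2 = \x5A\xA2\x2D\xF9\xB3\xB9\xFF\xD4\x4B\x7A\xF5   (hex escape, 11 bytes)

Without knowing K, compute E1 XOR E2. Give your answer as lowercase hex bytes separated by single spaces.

de 43 36 98 ec be 38 e1 9c 5d 48

E1 ⊕ E2 = (M1 ⊕ K) ⊕ (M2 ⊕ K) = M1 ⊕ M2 — the shared key cancels under XOR.
84 XOR 5a = de
e1 XOR a2 = 43
1b XOR 2d = 36
61 XOR f9 = 98
5f XOR b3 = ec
07 XOR b9 = be
c7 XOR ff = 38
35 XOR d4 = e1
d7 XOR 4b = 9c
27 XOR 7a = 5d
bd XOR f5 = 48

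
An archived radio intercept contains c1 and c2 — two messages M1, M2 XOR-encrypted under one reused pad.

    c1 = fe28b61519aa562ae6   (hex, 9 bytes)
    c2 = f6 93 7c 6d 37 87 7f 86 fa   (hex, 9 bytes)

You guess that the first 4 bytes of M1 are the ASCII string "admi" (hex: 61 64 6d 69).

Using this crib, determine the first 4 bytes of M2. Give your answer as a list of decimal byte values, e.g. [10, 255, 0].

[105, 223, 167, 17]

First, c1 ⊕ c2 = (M1 ⊕ K) ⊕ (M2 ⊕ K) = M1 ⊕ M2, so the key drops out. Then M2 = (M1 ⊕ M2) ⊕ M1 over the first 4 bytes.
byte 0: (fe XOR f6) XOR 61 = 08 XOR 61 = 69
byte 1: (28 XOR 93) XOR 64 = bb XOR 64 = df
byte 2: (b6 XOR 7c) XOR 6d = ca XOR 6d = a7
byte 3: (15 XOR 6d) XOR 69 = 78 XOR 69 = 11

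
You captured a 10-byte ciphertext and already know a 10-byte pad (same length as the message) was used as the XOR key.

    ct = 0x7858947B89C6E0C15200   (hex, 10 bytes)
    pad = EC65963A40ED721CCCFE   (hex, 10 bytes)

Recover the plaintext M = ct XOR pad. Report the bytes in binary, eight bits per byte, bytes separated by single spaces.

byte 0: 78 XOR ec = 94
byte 1: 58 XOR 65 = 3d
byte 2: 94 XOR 96 = 02
byte 3: 7b XOR 3a = 41
byte 4: 89 XOR 40 = c9
byte 5: c6 XOR ed = 2b
byte 6: e0 XOR 72 = 92
byte 7: c1 XOR 1c = dd
byte 8: 52 XOR cc = 9e
byte 9: 00 XOR fe = fe

10010100 00111101 00000010 01000001 11001001 00101011 10010010 11011101 10011110 11111110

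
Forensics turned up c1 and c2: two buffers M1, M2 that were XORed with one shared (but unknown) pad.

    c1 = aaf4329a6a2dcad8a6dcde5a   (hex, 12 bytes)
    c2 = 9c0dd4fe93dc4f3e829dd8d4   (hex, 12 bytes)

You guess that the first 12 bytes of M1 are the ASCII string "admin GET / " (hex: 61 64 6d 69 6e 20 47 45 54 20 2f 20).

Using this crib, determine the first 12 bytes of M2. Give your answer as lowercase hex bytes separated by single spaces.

First, c1 ⊕ c2 = (M1 ⊕ K) ⊕ (M2 ⊕ K) = M1 ⊕ M2, so the key drops out. Then M2 = (M1 ⊕ M2) ⊕ M1 over the first 12 bytes.
byte 0: (aa xor 9c) xor 61 = 36 xor 61 = 57
byte 1: (f4 xor 0d) xor 64 = f9 xor 64 = 9d
byte 2: (32 xor d4) xor 6d = e6 xor 6d = 8b
byte 3: (9a xor fe) xor 69 = 64 xor 69 = 0d
byte 4: (6a xor 93) xor 6e = f9 xor 6e = 97
byte 5: (2d xor dc) xor 20 = f1 xor 20 = d1
byte 6: (ca xor 4f) xor 47 = 85 xor 47 = c2
byte 7: (d8 xor 3e) xor 45 = e6 xor 45 = a3
byte 8: (a6 xor 82) xor 54 = 24 xor 54 = 70
byte 9: (dc xor 9d) xor 20 = 41 xor 20 = 61
byte 10: (de xor d8) xor 2f = 06 xor 2f = 29
byte 11: (5a xor d4) xor 20 = 8e xor 20 = ae

57 9d 8b 0d 97 d1 c2 a3 70 61 29 ae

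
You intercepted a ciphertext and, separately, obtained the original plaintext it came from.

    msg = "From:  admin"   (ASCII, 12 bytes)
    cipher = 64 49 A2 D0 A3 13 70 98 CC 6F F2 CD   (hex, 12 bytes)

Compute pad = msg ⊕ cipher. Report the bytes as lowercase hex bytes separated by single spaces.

Since cipher = msg ⊕ pad, XORing both sides with msg gives pad = msg ⊕ cipher.
 70 ^ 100 =  34
114 ^  73 =  59
111 ^ 162 = 205
109 ^ 208 = 189
 58 ^ 163 = 153
 32 ^  19 =  51
 32 ^ 112 =  80
 97 ^ 152 = 249
100 ^ 204 = 168
109 ^ 111 =   2
105 ^ 242 = 155
110 ^ 205 = 163

22 3b cd bd 99 33 50 f9 a8 02 9b a3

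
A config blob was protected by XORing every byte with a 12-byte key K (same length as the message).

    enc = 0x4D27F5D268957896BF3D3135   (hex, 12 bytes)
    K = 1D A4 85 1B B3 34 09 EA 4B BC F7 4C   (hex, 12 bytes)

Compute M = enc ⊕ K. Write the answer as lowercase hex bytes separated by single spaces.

50 83 70 c9 db a1 71 7c f4 81 c6 79

byte 0: 01001101 xor 00011101 = 01010000
byte 1: 00100111 xor 10100100 = 10000011
byte 2: 11110101 xor 10000101 = 01110000
byte 3: 11010010 xor 00011011 = 11001001
byte 4: 01101000 xor 10110011 = 11011011
byte 5: 10010101 xor 00110100 = 10100001
byte 6: 01111000 xor 00001001 = 01110001
byte 7: 10010110 xor 11101010 = 01111100
byte 8: 10111111 xor 01001011 = 11110100
byte 9: 00111101 xor 10111100 = 10000001
byte 10: 00110001 xor 11110111 = 11000110
byte 11: 00110101 xor 01001100 = 01111001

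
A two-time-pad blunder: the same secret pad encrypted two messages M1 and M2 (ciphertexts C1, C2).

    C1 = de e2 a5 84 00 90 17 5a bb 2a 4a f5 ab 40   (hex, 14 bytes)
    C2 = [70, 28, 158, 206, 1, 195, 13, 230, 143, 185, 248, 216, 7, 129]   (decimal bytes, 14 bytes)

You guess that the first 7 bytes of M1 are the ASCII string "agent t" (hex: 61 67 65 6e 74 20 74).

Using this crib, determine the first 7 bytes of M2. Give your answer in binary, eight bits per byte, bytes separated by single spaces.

First, C1 ⊕ C2 = (M1 ⊕ K) ⊕ (M2 ⊕ K) = M1 ⊕ M2, so the key drops out. Then M2 = (M1 ⊕ M2) ⊕ M1 over the first 7 bytes.
byte 0: (de ^ 46) ^ 61 = 98 ^ 61 = f9
byte 1: (e2 ^ 1c) ^ 67 = fe ^ 67 = 99
byte 2: (a5 ^ 9e) ^ 65 = 3b ^ 65 = 5e
byte 3: (84 ^ ce) ^ 6e = 4a ^ 6e = 24
byte 4: (00 ^ 01) ^ 74 = 01 ^ 74 = 75
byte 5: (90 ^ c3) ^ 20 = 53 ^ 20 = 73
byte 6: (17 ^ 0d) ^ 74 = 1a ^ 74 = 6e

11111001 10011001 01011110 00100100 01110101 01110011 01101110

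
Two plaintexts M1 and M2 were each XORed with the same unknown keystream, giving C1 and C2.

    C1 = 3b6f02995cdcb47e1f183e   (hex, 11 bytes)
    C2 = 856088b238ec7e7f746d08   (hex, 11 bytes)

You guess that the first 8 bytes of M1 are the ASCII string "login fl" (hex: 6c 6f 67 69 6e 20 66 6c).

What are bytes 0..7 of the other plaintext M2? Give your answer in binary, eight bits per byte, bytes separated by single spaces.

First, C1 ⊕ C2 = (M1 ⊕ K) ⊕ (M2 ⊕ K) = M1 ⊕ M2, so the key drops out. Then M2 = (M1 ⊕ M2) ⊕ M1 over the first 8 bytes.
byte 0: (3b ^ 85) ^ 6c = be ^ 6c = d2
byte 1: (6f ^ 60) ^ 6f = 0f ^ 6f = 60
byte 2: (02 ^ 88) ^ 67 = 8a ^ 67 = ed
byte 3: (99 ^ b2) ^ 69 = 2b ^ 69 = 42
byte 4: (5c ^ 38) ^ 6e = 64 ^ 6e = 0a
byte 5: (dc ^ ec) ^ 20 = 30 ^ 20 = 10
byte 6: (b4 ^ 7e) ^ 66 = ca ^ 66 = ac
byte 7: (7e ^ 7f) ^ 6c = 01 ^ 6c = 6d

11010010 01100000 11101101 01000010 00001010 00010000 10101100 01101101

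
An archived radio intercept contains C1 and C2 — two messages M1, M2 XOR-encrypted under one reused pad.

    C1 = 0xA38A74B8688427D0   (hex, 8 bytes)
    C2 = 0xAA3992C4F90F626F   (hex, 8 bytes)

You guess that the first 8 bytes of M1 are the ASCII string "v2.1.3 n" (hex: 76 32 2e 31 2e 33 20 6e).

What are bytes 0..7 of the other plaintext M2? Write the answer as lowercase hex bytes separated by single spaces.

First, C1 ⊕ C2 = (M1 ⊕ K) ⊕ (M2 ⊕ K) = M1 ⊕ M2, so the key drops out. Then M2 = (M1 ⊕ M2) ⊕ M1 over the first 8 bytes.
byte 0: (a3 XOR aa) XOR 76 = 09 XOR 76 = 7f
byte 1: (8a XOR 39) XOR 32 = b3 XOR 32 = 81
byte 2: (74 XOR 92) XOR 2e = e6 XOR 2e = c8
byte 3: (b8 XOR c4) XOR 31 = 7c XOR 31 = 4d
byte 4: (68 XOR f9) XOR 2e = 91 XOR 2e = bf
byte 5: (84 XOR 0f) XOR 33 = 8b XOR 33 = b8
byte 6: (27 XOR 62) XOR 20 = 45 XOR 20 = 65
byte 7: (d0 XOR 6f) XOR 6e = bf XOR 6e = d1

7f 81 c8 4d bf b8 65 d1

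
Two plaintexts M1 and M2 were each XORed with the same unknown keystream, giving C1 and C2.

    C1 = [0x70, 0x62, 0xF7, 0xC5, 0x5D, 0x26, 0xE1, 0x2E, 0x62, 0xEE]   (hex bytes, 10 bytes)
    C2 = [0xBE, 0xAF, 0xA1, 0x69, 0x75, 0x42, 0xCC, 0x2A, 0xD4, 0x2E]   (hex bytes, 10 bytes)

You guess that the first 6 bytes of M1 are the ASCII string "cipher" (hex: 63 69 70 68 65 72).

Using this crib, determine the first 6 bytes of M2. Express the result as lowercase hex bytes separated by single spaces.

ad a4 26 c4 4d 16

First, C1 ⊕ C2 = (M1 ⊕ K) ⊕ (M2 ⊕ K) = M1 ⊕ M2, so the key drops out. Then M2 = (M1 ⊕ M2) ⊕ M1 over the first 6 bytes.
byte 0: (70 xor be) xor 63 = ce xor 63 = ad
byte 1: (62 xor af) xor 69 = cd xor 69 = a4
byte 2: (f7 xor a1) xor 70 = 56 xor 70 = 26
byte 3: (c5 xor 69) xor 68 = ac xor 68 = c4
byte 4: (5d xor 75) xor 65 = 28 xor 65 = 4d
byte 5: (26 xor 42) xor 72 = 64 xor 72 = 16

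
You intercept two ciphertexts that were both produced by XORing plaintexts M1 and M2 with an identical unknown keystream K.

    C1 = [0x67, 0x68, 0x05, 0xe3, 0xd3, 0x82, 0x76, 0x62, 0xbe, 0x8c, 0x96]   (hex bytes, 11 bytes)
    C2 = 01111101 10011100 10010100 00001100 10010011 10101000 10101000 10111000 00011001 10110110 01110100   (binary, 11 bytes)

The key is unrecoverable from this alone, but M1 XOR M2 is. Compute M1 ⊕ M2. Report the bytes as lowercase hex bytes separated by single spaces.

C1 ⊕ C2 = (M1 ⊕ K) ⊕ (M2 ⊕ K) = M1 ⊕ M2 — the shared key cancels under XOR.
byte 0: 103 XOR 125 =  26
byte 1: 104 XOR 156 = 244
byte 2:   5 XOR 148 = 145
byte 3: 227 XOR  12 = 239
byte 4: 211 XOR 147 =  64
byte 5: 130 XOR 168 =  42
byte 6: 118 XOR 168 = 222
byte 7:  98 XOR 184 = 218
byte 8: 190 XOR  25 = 167
byte 9: 140 XOR 182 =  58
byte 10: 150 XOR 116 = 226

1a f4 91 ef 40 2a de da a7 3a e2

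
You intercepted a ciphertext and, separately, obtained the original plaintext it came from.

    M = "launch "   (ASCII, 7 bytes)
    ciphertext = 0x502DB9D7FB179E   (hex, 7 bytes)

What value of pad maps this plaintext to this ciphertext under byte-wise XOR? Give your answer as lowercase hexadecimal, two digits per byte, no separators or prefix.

Since ciphertext = M ⊕ pad, XORing both sides with M gives pad = M ⊕ ciphertext.
01101100 XOR 01010000 = 00111100
01100001 XOR 00101101 = 01001100
01110101 XOR 10111001 = 11001100
01101110 XOR 11010111 = 10111001
01100011 XOR 11111011 = 10011000
01101000 XOR 00010111 = 01111111
00100000 XOR 10011110 = 10111110

3c4cccb9987fbe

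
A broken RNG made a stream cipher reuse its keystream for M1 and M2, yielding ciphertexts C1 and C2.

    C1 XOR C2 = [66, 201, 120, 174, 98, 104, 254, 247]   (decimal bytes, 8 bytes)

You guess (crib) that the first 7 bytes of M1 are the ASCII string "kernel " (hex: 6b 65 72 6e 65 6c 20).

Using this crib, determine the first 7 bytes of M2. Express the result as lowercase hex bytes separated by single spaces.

Since C1 ⊕ C2 = M1 ⊕ M2, XORing with the guessed M1 bytes yields the corresponding M2 bytes: M2 = (C1 ⊕ C2) ⊕ M1.
42 ^ 6b = 29
c9 ^ 65 = ac
78 ^ 72 = 0a
ae ^ 6e = c0
62 ^ 65 = 07
68 ^ 6c = 04
fe ^ 20 = de

29 ac 0a c0 07 04 de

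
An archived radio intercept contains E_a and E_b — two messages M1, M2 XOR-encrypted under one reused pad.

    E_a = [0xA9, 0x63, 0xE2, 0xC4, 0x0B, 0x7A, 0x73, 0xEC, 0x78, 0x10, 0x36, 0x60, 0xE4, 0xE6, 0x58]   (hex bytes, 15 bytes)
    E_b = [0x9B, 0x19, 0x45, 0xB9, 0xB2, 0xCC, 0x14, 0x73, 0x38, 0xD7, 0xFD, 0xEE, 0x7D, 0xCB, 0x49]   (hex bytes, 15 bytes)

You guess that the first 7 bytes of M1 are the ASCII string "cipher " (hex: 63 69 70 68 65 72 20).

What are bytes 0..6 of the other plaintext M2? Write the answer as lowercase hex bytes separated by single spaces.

First, E_a ⊕ E_b = (M1 ⊕ K) ⊕ (M2 ⊕ K) = M1 ⊕ M2, so the key drops out. Then M2 = (M1 ⊕ M2) ⊕ M1 over the first 7 bytes.
byte 0: (a9 ^ 9b) ^ 63 = 32 ^ 63 = 51
byte 1: (63 ^ 19) ^ 69 = 7a ^ 69 = 13
byte 2: (e2 ^ 45) ^ 70 = a7 ^ 70 = d7
byte 3: (c4 ^ b9) ^ 68 = 7d ^ 68 = 15
byte 4: (0b ^ b2) ^ 65 = b9 ^ 65 = dc
byte 5: (7a ^ cc) ^ 72 = b6 ^ 72 = c4
byte 6: (73 ^ 14) ^ 20 = 67 ^ 20 = 47

51 13 d7 15 dc c4 47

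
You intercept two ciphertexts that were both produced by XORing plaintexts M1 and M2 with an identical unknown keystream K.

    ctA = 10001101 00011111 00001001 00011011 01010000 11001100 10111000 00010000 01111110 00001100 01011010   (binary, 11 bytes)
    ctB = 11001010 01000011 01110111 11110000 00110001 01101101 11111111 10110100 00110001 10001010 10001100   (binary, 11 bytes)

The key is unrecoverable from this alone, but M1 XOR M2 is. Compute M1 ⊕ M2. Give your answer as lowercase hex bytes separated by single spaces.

ctA ⊕ ctB = (M1 ⊕ K) ⊕ (M2 ⊕ K) = M1 ⊕ M2 — the shared key cancels under XOR.
8d ^ ca = 47
1f ^ 43 = 5c
09 ^ 77 = 7e
1b ^ f0 = eb
50 ^ 31 = 61
cc ^ 6d = a1
b8 ^ ff = 47
10 ^ b4 = a4
7e ^ 31 = 4f
0c ^ 8a = 86
5a ^ 8c = d6

47 5c 7e eb 61 a1 47 a4 4f 86 d6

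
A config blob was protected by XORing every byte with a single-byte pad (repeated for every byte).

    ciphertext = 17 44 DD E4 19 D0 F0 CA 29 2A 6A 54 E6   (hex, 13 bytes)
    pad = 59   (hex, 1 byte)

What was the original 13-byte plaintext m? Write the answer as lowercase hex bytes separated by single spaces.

4e 1d 84 bd 40 89 a9 93 70 73 33 0d bf

The 1-byte key repeats, so the effective keystream is 59 59 59 59 59 59 59 59 59 59 59 59 59.
byte 0: 00010111 ^ 01011001 = 01001110
byte 1: 01000100 ^ 01011001 = 00011101
byte 2: 11011101 ^ 01011001 = 10000100
byte 3: 11100100 ^ 01011001 = 10111101
byte 4: 00011001 ^ 01011001 = 01000000
byte 5: 11010000 ^ 01011001 = 10001001
byte 6: 11110000 ^ 01011001 = 10101001
byte 7: 11001010 ^ 01011001 = 10010011
byte 8: 00101001 ^ 01011001 = 01110000
byte 9: 00101010 ^ 01011001 = 01110011
byte 10: 01101010 ^ 01011001 = 00110011
byte 11: 01010100 ^ 01011001 = 00001101
byte 12: 11100110 ^ 01011001 = 10111111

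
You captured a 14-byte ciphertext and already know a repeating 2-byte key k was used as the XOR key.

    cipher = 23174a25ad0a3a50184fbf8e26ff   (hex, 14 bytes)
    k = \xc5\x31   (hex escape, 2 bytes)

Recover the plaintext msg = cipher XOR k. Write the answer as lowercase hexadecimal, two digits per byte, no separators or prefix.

The 2-byte key repeats, so the effective keystream is c5 31 c5 31 c5 31 c5 31 c5 31 c5 31 c5 31.
byte 0: 23 xor c5 = e6
byte 1: 17 xor 31 = 26
byte 2: 4a xor c5 = 8f
byte 3: 25 xor 31 = 14
byte 4: ad xor c5 = 68
byte 5: 0a xor 31 = 3b
byte 6: 3a xor c5 = ff
byte 7: 50 xor 31 = 61
byte 8: 18 xor c5 = dd
byte 9: 4f xor 31 = 7e
byte 10: bf xor c5 = 7a
byte 11: 8e xor 31 = bf
byte 12: 26 xor c5 = e3
byte 13: ff xor 31 = ce

e6268f14683bff61dd7e7abfe3ce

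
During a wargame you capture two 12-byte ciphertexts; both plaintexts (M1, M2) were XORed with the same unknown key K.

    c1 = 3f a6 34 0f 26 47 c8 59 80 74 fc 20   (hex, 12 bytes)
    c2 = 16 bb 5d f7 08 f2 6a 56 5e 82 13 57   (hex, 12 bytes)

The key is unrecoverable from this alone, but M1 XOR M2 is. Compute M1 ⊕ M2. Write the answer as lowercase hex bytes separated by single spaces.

29 1d 69 f8 2e b5 a2 0f de f6 ef 77

c1 ⊕ c2 = (M1 ⊕ K) ⊕ (M2 ⊕ K) = M1 ⊕ M2 — the shared key cancels under XOR.
byte 0:  63 ^  22 =  41
byte 1: 166 ^ 187 =  29
byte 2:  52 ^  93 = 105
byte 3:  15 ^ 247 = 248
byte 4:  38 ^   8 =  46
byte 5:  71 ^ 242 = 181
byte 6: 200 ^ 106 = 162
byte 7:  89 ^  86 =  15
byte 8: 128 ^  94 = 222
byte 9: 116 ^ 130 = 246
byte 10: 252 ^  19 = 239
byte 11:  32 ^  87 = 119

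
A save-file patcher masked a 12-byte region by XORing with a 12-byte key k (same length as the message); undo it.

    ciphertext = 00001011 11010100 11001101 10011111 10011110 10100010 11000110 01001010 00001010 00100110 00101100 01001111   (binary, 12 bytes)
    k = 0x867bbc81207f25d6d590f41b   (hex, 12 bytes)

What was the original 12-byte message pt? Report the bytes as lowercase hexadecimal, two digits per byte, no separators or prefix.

byte 0: 0b ^ 86 = 8d
byte 1: d4 ^ 7b = af
byte 2: cd ^ bc = 71
byte 3: 9f ^ 81 = 1e
byte 4: 9e ^ 20 = be
byte 5: a2 ^ 7f = dd
byte 6: c6 ^ 25 = e3
byte 7: 4a ^ d6 = 9c
byte 8: 0a ^ d5 = df
byte 9: 26 ^ 90 = b6
byte 10: 2c ^ f4 = d8
byte 11: 4f ^ 1b = 54

8daf711ebedde39cdfb6d854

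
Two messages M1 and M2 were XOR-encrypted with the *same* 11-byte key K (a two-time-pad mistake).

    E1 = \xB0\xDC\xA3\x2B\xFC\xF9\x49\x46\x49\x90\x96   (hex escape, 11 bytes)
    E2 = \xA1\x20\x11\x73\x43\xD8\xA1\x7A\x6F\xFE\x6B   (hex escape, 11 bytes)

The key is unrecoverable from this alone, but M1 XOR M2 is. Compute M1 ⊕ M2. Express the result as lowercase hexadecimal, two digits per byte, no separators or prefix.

11fcb258bf21e83c266efd

E1 ⊕ E2 = (M1 ⊕ K) ⊕ (M2 ⊕ K) = M1 ⊕ M2 — the shared key cancels under XOR.
b0 xor a1 = 11
dc xor 20 = fc
a3 xor 11 = b2
2b xor 73 = 58
fc xor 43 = bf
f9 xor d8 = 21
49 xor a1 = e8
46 xor 7a = 3c
49 xor 6f = 26
90 xor fe = 6e
96 xor 6b = fd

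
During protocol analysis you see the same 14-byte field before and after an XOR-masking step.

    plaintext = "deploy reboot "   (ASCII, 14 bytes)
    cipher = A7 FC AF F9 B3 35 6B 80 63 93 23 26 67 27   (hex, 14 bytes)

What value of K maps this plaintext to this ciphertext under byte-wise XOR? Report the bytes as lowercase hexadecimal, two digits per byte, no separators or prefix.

c399df95dc4c4bf206f14c491307

Since cipher = plaintext ⊕ K, XORing both sides with plaintext gives K = plaintext ⊕ cipher.
64 xor a7 = c3
65 xor fc = 99
70 xor af = df
6c xor f9 = 95
6f xor b3 = dc
79 xor 35 = 4c
20 xor 6b = 4b
72 xor 80 = f2
65 xor 63 = 06
62 xor 93 = f1
6f xor 23 = 4c
6f xor 26 = 49
74 xor 67 = 13
20 xor 27 = 07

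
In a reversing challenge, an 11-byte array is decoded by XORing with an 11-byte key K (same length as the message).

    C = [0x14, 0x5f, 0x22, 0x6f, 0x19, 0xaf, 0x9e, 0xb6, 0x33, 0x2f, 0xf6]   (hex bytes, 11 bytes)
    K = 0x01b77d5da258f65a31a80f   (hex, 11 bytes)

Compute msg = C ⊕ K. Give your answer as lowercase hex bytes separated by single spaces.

XOR is its own inverse, so applying the key byte-wise gives the result directly.
 20 ^   1 =  21
 95 ^ 183 = 232
 34 ^ 125 =  95
111 ^  93 =  50
 25 ^ 162 = 187
175 ^  88 = 247
158 ^ 246 = 104
182 ^  90 = 236
 51 ^  49 =   2
 47 ^ 168 = 135
246 ^  15 = 249

15 e8 5f 32 bb f7 68 ec 02 87 f9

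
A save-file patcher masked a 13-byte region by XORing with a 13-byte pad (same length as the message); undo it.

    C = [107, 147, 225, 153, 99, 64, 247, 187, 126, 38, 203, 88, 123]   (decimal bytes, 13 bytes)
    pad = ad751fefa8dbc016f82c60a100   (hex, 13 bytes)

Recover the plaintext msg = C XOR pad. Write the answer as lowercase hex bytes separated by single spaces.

XOR is its own inverse, so applying the key byte-wise gives the result directly.
6b ⊕ ad = c6
93 ⊕ 75 = e6
e1 ⊕ 1f = fe
99 ⊕ ef = 76
63 ⊕ a8 = cb
40 ⊕ db = 9b
f7 ⊕ c0 = 37
bb ⊕ 16 = ad
7e ⊕ f8 = 86
26 ⊕ 2c = 0a
cb ⊕ 60 = ab
58 ⊕ a1 = f9
7b ⊕ 00 = 7b

c6 e6 fe 76 cb 9b 37 ad 86 0a ab f9 7b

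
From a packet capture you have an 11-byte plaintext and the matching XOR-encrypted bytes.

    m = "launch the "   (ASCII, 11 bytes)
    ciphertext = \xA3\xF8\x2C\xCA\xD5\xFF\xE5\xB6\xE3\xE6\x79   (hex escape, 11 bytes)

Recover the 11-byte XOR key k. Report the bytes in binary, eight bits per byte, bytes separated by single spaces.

11001111 10011001 01011001 10100100 10110110 10010111 11000101 11000010 10001011 10000011 01011001

Since ciphertext = m ⊕ k, XORing both sides with m gives k = m ⊕ ciphertext.
byte 0: 108 ⊕ 163 = 207
byte 1:  97 ⊕ 248 = 153
byte 2: 117 ⊕  44 =  89
byte 3: 110 ⊕ 202 = 164
byte 4:  99 ⊕ 213 = 182
byte 5: 104 ⊕ 255 = 151
byte 6:  32 ⊕ 229 = 197
byte 7: 116 ⊕ 182 = 194
byte 8: 104 ⊕ 227 = 139
byte 9: 101 ⊕ 230 = 131
byte 10:  32 ⊕ 121 =  89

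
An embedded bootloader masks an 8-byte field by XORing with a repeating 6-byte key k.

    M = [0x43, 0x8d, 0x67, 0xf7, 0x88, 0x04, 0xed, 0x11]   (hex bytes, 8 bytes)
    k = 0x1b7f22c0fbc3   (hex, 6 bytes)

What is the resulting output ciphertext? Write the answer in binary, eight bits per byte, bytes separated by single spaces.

01011000 11110010 01000101 00110111 01110011 11000111 11110110 01101110

The 6-byte key repeats, so the effective keystream is 1b 7f 22 c0 fb c3 1b 7f.
byte 0: 43 ^ 1b = 58
byte 1: 8d ^ 7f = f2
byte 2: 67 ^ 22 = 45
byte 3: f7 ^ c0 = 37
byte 4: 88 ^ fb = 73
byte 5: 04 ^ c3 = c7
byte 6: ed ^ 1b = f6
byte 7: 11 ^ 7f = 6e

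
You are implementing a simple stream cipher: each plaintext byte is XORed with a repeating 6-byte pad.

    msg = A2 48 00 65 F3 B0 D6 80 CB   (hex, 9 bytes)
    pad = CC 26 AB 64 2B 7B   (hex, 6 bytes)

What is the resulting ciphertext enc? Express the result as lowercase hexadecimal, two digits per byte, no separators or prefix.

6e6eab01d8cb1aa660

The 6-byte key repeats, so the effective keystream is cc 26 ab 64 2b 7b cc 26 ab.
byte 0: a2 xor cc = 6e
byte 1: 48 xor 26 = 6e
byte 2: 00 xor ab = ab
byte 3: 65 xor 64 = 01
byte 4: f3 xor 2b = d8
byte 5: b0 xor 7b = cb
byte 6: d6 xor cc = 1a
byte 7: 80 xor 26 = a6
byte 8: cb xor ab = 60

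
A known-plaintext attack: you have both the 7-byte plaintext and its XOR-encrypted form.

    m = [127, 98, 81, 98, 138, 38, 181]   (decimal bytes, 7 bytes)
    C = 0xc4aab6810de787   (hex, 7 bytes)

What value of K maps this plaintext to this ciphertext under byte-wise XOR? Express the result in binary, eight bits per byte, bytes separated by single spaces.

10111011 11001000 11100111 11100011 10000111 11000001 00110010

Since C = m ⊕ K, XORing both sides with m gives K = m ⊕ C.
7f ⊕ c4 = bb
62 ⊕ aa = c8
51 ⊕ b6 = e7
62 ⊕ 81 = e3
8a ⊕ 0d = 87
26 ⊕ e7 = c1
b5 ⊕ 87 = 32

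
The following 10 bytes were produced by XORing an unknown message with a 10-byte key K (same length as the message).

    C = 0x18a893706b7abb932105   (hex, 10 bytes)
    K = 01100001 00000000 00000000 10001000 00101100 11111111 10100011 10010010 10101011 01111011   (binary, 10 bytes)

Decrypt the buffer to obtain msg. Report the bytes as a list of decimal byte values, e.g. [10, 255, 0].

XOR is its own inverse, so applying the key byte-wise gives the result directly.
18 xor 61 = 79
a8 xor 00 = a8
93 xor 00 = 93
70 xor 88 = f8
6b xor 2c = 47
7a xor ff = 85
bb xor a3 = 18
93 xor 92 = 01
21 xor ab = 8a
05 xor 7b = 7e

[121, 168, 147, 248, 71, 133, 24, 1, 138, 126]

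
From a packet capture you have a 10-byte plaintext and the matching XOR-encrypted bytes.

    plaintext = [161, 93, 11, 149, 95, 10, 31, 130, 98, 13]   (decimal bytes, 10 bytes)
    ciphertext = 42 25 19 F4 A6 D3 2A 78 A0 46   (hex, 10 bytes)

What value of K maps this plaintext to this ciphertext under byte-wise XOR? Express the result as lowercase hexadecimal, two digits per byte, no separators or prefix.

Since ciphertext = plaintext ⊕ K, XORing both sides with plaintext gives K = plaintext ⊕ ciphertext.
10100001 XOR 01000010 = 11100011
01011101 XOR 00100101 = 01111000
00001011 XOR 00011001 = 00010010
10010101 XOR 11110100 = 01100001
01011111 XOR 10100110 = 11111001
00001010 XOR 11010011 = 11011001
00011111 XOR 00101010 = 00110101
10000010 XOR 01111000 = 11111010
01100010 XOR 10100000 = 11000010
00001101 XOR 01000110 = 01001011

e3781261f9d935fac24b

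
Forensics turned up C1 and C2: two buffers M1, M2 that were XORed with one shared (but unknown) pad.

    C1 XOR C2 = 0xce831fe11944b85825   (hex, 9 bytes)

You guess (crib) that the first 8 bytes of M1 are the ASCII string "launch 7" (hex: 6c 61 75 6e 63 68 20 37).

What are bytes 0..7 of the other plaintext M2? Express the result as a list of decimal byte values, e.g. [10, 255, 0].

Since C1 ⊕ C2 = M1 ⊕ M2, XORing with the guessed M1 bytes yields the corresponding M2 bytes: M2 = (C1 ⊕ C2) ⊕ M1.
ce xor 6c = a2
83 xor 61 = e2
1f xor 75 = 6a
e1 xor 6e = 8f
19 xor 63 = 7a
44 xor 68 = 2c
b8 xor 20 = 98
58 xor 37 = 6f

[162, 226, 106, 143, 122, 44, 152, 111]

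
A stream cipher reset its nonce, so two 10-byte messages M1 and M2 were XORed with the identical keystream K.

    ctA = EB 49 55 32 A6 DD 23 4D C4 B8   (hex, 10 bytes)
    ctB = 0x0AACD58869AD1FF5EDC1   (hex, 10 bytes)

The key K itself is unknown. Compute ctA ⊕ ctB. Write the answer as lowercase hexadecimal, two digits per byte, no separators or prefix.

ctA ⊕ ctB = (M1 ⊕ K) ⊕ (M2 ⊕ K) = M1 ⊕ M2 — the shared key cancels under XOR.
eb ⊕ 0a = e1
49 ⊕ ac = e5
55 ⊕ d5 = 80
32 ⊕ 88 = ba
a6 ⊕ 69 = cf
dd ⊕ ad = 70
23 ⊕ 1f = 3c
4d ⊕ f5 = b8
c4 ⊕ ed = 29
b8 ⊕ c1 = 79

e1e580bacf703cb82979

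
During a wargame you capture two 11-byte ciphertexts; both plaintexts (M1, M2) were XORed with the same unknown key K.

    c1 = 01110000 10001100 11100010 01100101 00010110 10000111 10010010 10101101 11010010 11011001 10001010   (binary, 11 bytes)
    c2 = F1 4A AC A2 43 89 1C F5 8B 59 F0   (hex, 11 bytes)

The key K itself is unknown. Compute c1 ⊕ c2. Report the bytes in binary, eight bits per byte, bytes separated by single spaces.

c1 ⊕ c2 = (M1 ⊕ K) ⊕ (M2 ⊕ K) = M1 ⊕ M2 — the shared key cancels under XOR.
01110000 xor 11110001 = 10000001
10001100 xor 01001010 = 11000110
11100010 xor 10101100 = 01001110
01100101 xor 10100010 = 11000111
00010110 xor 01000011 = 01010101
10000111 xor 10001001 = 00001110
10010010 xor 00011100 = 10001110
10101101 xor 11110101 = 01011000
11010010 xor 10001011 = 01011001
11011001 xor 01011001 = 10000000
10001010 xor 11110000 = 01111010

10000001 11000110 01001110 11000111 01010101 00001110 10001110 01011000 01011001 10000000 01111010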